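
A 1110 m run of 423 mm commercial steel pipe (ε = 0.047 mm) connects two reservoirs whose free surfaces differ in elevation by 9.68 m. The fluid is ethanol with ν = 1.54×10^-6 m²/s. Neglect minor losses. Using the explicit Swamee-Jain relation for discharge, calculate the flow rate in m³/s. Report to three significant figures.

Q ≈ 0.317 m³/s

Swamee-Jain (Type II): Q = -0.965·√(gD⁵h_f/L)·ln[ε/(3.7D) + √(3.17ν²L/(gD³h_f))]
√(gD⁵h_f/L) = √(9.81·0.423⁵·9.68/1110) = 0.03404
ε/(3.7D) = 3.00×10^-5; √(3.17ν²L/(gD³h_f)) = 3.41×10^-5
Q = -0.965·0.03404·ln(6.410×10^-5) = 0.3171 m³/s
Check: V = 2.26 m/s, Re = 6.20×10^5, f = 0.01427, h_f = 9.72 m ≈ 9.68 m ✓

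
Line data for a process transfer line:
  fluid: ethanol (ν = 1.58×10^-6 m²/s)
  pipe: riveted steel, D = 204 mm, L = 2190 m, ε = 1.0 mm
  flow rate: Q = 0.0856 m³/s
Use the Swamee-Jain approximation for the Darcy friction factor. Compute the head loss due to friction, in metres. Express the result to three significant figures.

V = 4Q/(πD²) = 4·0.0856/(π·0.204²) = 2.619 m/s
Re = VD/ν = 2.619·0.204/1.58×10^-6 = 3.38×10^5 → turbulent
ε/D = 1.0/204 = 0.00490
Swamee-Jain: f = 0.03060
h_f = f(L/D)V²/(2g) = 0.03060·(2190/0.204)·2.619²/(2·9.81) = 114.8 m

h_f ≈ 115 m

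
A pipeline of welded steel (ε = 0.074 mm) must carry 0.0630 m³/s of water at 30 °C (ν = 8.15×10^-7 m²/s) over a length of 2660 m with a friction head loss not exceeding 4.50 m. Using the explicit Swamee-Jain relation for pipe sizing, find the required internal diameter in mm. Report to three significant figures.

Swamee-Jain (Type III): D = 0.66·[ε^1.25·(LQ²/(gh_f))^4.75 + ν·Q^9.4·(L/(gh_f))^5.2]^0.04
LQ²/(gh_f) = 0.2392; L/(gh_f) = 60.26
Term 1 = ε^1.25·(…)^4.75 = 7.68×10^-9; Term 2 = ν·Q^9.4·(…)^5.2 = 7.60×10^-9
D = 0.66·(7.68×10^-9 + 7.60×10^-9)^0.04 = 0.3213 m = 321 mm
Check: V = 0.777 m/s, Re = 3.06×10^5, f = 0.01651, h_f = 4.21 m ≈ 4.50 m ✓

D ≈ 321 mm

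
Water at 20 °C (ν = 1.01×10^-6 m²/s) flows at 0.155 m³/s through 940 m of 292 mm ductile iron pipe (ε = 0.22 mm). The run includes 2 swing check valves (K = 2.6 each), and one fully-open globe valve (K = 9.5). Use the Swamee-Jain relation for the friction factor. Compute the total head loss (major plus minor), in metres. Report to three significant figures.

H_L ≈ 20.7 m

V = 4Q/(πD²) = 2.315 m/s; V²/2g = 0.2731 m
Re = 6.69×10^5, ε/D = 7.53×10^-4 → f = 0.01901 (Swamee-Jain)
Major: h_f = f(L/D)·V²/2g = 0.01901·3219·0.2731 = 16.71 m
Minor: ΣK = 14.7; h_m = ΣK·V²/2g = 4.014 m
Total H_L = 16.71 + 4.014 = 20.73 m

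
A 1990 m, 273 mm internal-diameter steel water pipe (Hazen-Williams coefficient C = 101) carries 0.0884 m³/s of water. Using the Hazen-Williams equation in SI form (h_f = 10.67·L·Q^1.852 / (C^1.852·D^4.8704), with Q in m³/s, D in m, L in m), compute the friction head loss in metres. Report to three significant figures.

h_f ≈ 25.7 m

h_f = 10.67·1990·0.0884^1.852 / (101^1.852·0.273^4.8704) = 25.70 m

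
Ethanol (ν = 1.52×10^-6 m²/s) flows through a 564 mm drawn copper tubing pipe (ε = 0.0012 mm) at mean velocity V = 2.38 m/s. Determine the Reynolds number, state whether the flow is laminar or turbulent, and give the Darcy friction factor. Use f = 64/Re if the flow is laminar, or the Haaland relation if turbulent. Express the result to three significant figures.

Re = VD/ν = 2.380·0.564/1.52×10^-6 = 8.83×10^5
Re > 4000 → turbulent; ε/D = 2.13×10^-6
Haaland: f = 0.01186

Re ≈ 8.83×10^5; turbulent; f ≈ 0.0119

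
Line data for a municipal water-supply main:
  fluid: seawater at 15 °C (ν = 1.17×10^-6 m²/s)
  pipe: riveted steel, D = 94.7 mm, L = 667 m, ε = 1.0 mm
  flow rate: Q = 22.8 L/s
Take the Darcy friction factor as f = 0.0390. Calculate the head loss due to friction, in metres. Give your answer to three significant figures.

h_f ≈ 147 m

V = 4Q/(πD²) = 4·0.0228/(π·0.0947²) = 3.237 m/s
h_f = f(L/D)V²/(2g) = 0.03900·(667/0.0947)·3.237²/(2·9.81) = 146.7 m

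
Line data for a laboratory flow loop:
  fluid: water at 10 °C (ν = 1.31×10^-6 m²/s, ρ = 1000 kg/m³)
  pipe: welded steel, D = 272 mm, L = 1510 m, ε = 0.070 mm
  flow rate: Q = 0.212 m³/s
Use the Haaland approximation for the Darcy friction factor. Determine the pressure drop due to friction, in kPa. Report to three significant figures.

Δp ≈ 569 kPa

V = 4Q/(πD²) = 4·0.212/(π·0.272²) = 3.648 m/s
Re = VD/ν = 3.648·0.272/1.31×10^-6 = 7.58×10^5 → turbulent
ε/D = 0.070/272 = 2.57×10^-4
Haaland: f = 0.01540
h_f = f(L/D)V²/(2g) = 0.01540·(1510/0.272)·3.648²/(2·9.81) = 58.01 m
Δp = ρg·h_f = 1000·9.81·58.01 = 569.1 kPa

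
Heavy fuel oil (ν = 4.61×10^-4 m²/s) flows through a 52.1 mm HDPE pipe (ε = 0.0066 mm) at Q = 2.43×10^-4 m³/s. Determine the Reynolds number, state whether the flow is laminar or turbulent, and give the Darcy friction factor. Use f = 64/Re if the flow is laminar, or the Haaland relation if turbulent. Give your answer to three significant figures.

Re ≈ 12.9; laminar; f = 64/Re ≈ 4.97

V = 4Q/(πD²) = 0.1140 m/s
Re = VD/ν = 0.1140·0.0521/4.61×10^-4 = 12.9
Re < 2300 → laminar → f = 64/Re = 4.968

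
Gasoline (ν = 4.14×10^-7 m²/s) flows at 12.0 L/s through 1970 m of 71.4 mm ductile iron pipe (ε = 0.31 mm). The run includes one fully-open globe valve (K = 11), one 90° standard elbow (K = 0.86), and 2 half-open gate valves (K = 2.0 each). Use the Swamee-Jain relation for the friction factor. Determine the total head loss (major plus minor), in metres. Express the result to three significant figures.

V = 4Q/(πD²) = 2.997 m/s; V²/2g = 0.4578 m
Re = 5.17×10^5, ε/D = 0.00434 → f = 0.02941 (Swamee-Jain)
Major: h_f = f(L/D)·V²/2g = 0.02941·27591·0.4578 = 371.5 m
Minor: ΣK = 15.9; h_m = ΣK·V²/2g = 7.261 m
Total H_L = 371.5 + 7.261 = 378.8 m

H_L ≈ 379 m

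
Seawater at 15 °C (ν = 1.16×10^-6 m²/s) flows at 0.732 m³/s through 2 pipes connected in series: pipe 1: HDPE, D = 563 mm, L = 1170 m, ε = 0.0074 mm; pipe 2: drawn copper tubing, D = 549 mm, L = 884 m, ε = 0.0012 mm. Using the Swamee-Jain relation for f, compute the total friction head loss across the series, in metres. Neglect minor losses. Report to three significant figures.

Pipe 1: V = 2.940 m/s, Re = 1.43×10^6, ε/D = 1.31×10^-5, f = 0.01134, h_1 = f(L/D)V²/2g = 10.38 m
Pipe 2: V = 3.092 m/s, Re = 1.46×10^6, ε/D = 2.19×10^-6, f = 0.01097, h_2 = f(L/D)V²/2g = 8.607 m
Series → Q common, losses add: H = Σh = 18.99 m

H ≈ 19.0 m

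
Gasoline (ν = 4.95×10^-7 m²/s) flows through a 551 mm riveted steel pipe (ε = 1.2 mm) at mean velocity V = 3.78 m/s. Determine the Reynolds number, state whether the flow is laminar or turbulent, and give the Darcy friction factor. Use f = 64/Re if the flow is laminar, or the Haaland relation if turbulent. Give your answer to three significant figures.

Re = VD/ν = 3.780·0.551/4.95×10^-7 = 4.21×10^6
Re > 4000 → turbulent; ε/D = 0.00218
Haaland: f = 0.02404

Re ≈ 4.21×10^6; turbulent; f ≈ 0.0240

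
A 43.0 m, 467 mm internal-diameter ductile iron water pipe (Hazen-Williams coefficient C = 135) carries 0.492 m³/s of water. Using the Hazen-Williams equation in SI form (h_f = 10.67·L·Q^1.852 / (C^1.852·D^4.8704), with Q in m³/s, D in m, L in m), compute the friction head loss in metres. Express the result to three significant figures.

h_f ≈ 0.571 m

h_f = 10.67·43.0·0.492^1.852 / (135^1.852·0.467^4.8704) = 0.5706 m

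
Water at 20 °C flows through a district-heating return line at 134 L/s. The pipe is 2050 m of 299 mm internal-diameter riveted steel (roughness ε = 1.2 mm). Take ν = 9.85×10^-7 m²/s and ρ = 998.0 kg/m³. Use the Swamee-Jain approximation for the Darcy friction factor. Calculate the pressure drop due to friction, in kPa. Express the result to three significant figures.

Δp ≈ 358 kPa

V = 4Q/(πD²) = 4·0.134/(π·0.299²) = 1.908 m/s
Re = VD/ν = 1.908·0.299/9.85×10^-7 = 5.79×10^5 → turbulent
ε/D = 1.2/299 = 0.00401
Swamee-Jain: f = 0.02873
h_f = f(L/D)V²/(2g) = 0.02873·(2050/0.299)·1.908²/(2·9.81) = 36.56 m
Δp = ρg·h_f = 998.0·9.81·36.56 = 358.0 kPa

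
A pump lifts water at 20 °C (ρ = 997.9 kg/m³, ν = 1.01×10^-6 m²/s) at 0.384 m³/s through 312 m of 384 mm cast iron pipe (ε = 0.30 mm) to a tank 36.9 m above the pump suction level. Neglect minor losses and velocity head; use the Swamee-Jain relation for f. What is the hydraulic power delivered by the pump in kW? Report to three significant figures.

P_hyd ≈ 171 kW

V = 4Q/(πD²) = 3.316 m/s; Re = 1.26×10^6; ε/D = 7.81×10^-4; f = 0.01888
h_f = f(L/D)V²/2g = 8.596 m
Total head H = z + h_f = 36.9 + 8.596 = 45.50 m
P_hyd = ρgQH = 997.9·9.81·0.384·45.50 = 171.0 kW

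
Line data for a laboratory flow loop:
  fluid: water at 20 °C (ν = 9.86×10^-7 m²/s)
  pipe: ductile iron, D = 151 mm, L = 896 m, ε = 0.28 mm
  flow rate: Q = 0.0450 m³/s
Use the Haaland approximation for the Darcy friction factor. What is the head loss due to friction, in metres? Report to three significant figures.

h_f ≈ 44.8 m

V = 4Q/(πD²) = 4·0.0450/(π·0.151²) = 2.513 m/s
Re = VD/ν = 2.513·0.151/9.86×10^-7 = 3.85×10^5 → turbulent
ε/D = 0.28/151 = 0.00185
Haaland: f = 0.02344
h_f = f(L/D)V²/(2g) = 0.02344·(896/0.151)·2.513²/(2·9.81) = 44.77 m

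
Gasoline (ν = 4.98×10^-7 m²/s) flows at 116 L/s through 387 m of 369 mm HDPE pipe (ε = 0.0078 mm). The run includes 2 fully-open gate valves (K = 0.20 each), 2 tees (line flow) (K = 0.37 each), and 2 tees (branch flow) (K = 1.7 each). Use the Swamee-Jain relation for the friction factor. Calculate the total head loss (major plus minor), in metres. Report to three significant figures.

H_L ≈ 1.06 m

V = 4Q/(πD²) = 1.085 m/s; V²/2g = 0.05997 m
Re = 8.04×10^5, ε/D = 2.11×10^-5 → f = 0.01249 (Swamee-Jain)
Major: h_f = f(L/D)·V²/2g = 0.01249·1049·0.05997 = 0.7853 m
Minor: ΣK = 4.54; h_m = ΣK·V²/2g = 0.2723 m
Total H_L = 0.7853 + 0.2723 = 1.058 m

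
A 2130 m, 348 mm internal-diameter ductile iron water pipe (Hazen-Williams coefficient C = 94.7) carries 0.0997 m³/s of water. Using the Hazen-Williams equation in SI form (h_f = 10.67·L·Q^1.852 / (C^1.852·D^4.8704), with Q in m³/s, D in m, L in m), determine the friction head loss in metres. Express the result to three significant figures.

h_f ≈ 11.9 m

h_f = 10.67·2130·0.0997^1.852 / (94.7^1.852·0.348^4.8704) = 11.87 m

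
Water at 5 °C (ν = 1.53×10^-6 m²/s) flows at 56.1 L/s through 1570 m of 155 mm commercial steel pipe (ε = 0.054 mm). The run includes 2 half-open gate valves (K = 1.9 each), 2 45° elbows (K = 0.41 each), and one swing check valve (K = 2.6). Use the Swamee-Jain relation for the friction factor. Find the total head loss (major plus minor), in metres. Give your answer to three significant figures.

H_L ≈ 82.6 m

V = 4Q/(πD²) = 2.973 m/s; V²/2g = 0.4505 m
Re = 3.01×10^5, ε/D = 3.48×10^-4 → f = 0.01739 (Swamee-Jain)
Major: h_f = f(L/D)·V²/2g = 0.01739·10129·0.4505 = 79.34 m
Minor: ΣK = 7.22; h_m = ΣK·V²/2g = 3.253 m
Total H_L = 79.34 + 3.253 = 82.59 m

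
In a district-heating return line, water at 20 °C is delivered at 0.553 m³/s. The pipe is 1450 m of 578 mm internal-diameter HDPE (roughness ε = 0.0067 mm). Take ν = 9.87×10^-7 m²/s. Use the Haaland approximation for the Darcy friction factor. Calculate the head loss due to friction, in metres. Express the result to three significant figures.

h_f ≈ 6.49 m

V = 4Q/(πD²) = 4·0.553/(π·0.578²) = 2.108 m/s
Re = VD/ν = 2.108·0.578/9.87×10^-7 = 1.23×10^6 → turbulent
ε/D = 0.0067/578 = 1.16×10^-5
Haaland: f = 0.01143
h_f = f(L/D)V²/(2g) = 0.01143·(1450/0.578)·2.108²/(2·9.81) = 6.493 m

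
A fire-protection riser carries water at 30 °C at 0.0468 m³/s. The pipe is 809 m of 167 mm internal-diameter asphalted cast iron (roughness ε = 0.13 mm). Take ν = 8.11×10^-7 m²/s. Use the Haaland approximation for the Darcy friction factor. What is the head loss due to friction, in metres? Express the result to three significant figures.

V = 4Q/(πD²) = 4·0.0468/(π·0.167²) = 2.137 m/s
Re = VD/ν = 2.137·0.167/8.11×10^-7 = 4.40×10^5 → turbulent
ε/D = 0.13/167 = 7.78×10^-4
Haaland: f = 0.01923
h_f = f(L/D)V²/(2g) = 0.01923·(809/0.167)·2.137²/(2·9.81) = 21.68 m

h_f ≈ 21.7 m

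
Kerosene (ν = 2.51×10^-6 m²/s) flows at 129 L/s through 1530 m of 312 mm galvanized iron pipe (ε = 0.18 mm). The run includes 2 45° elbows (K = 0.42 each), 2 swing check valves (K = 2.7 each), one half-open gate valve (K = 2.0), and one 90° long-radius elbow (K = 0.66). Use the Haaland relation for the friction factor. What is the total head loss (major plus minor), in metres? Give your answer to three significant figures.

V = 4Q/(πD²) = 1.687 m/s; V²/2g = 0.1451 m
Re = 2.10×10^5, ε/D = 5.77×10^-4 → f = 0.01896 (Haaland)
Major: h_f = f(L/D)·V²/2g = 0.01896·4904·0.1451 = 13.49 m
Minor: ΣK = 8.90; h_m = ΣK·V²/2g = 1.291 m
Total H_L = 13.49 + 1.291 = 14.78 m

H_L ≈ 14.8 m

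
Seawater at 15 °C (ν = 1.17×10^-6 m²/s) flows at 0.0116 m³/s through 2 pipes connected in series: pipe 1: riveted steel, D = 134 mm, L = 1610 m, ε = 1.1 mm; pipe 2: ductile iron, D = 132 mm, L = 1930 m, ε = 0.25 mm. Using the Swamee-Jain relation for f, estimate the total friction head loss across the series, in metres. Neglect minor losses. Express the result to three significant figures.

H ≈ 28.6 m

Pipe 1: V = 0.8225 m/s, Re = 9.42×10^4, ε/D = 0.00821, f = 0.03648, h_1 = f(L/D)V²/2g = 15.11 m
Pipe 2: V = 0.8477 m/s, Re = 9.56×10^4, ε/D = 0.00189, f = 0.02513, h_2 = f(L/D)V²/2g = 13.45 m
Series → Q common, losses add: H = Σh = 28.57 m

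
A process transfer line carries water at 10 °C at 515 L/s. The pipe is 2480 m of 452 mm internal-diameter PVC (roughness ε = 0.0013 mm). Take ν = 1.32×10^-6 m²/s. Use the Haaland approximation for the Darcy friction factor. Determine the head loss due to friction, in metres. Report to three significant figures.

V = 4Q/(πD²) = 4·0.515/(π·0.452²) = 3.210 m/s
Re = VD/ν = 3.210·0.452/1.32×10^-6 = 1.10×10^6 → turbulent
ε/D = 0.0013/452 = 2.88×10^-6
Haaland: f = 0.01145
h_f = f(L/D)V²/(2g) = 0.01145·(2480/0.452)·3.210²/(2·9.81) = 33.00 m

h_f ≈ 33.0 m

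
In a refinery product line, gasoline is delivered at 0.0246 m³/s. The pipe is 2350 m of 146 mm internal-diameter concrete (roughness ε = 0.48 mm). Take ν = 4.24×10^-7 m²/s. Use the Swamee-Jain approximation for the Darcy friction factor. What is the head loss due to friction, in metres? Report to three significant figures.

V = 4Q/(πD²) = 4·0.0246/(π·0.146²) = 1.469 m/s
Re = VD/ν = 1.469·0.146/4.24×10^-7 = 5.06×10^5 → turbulent
ε/D = 0.48/146 = 0.00329
Swamee-Jain: f = 0.02721
h_f = f(L/D)V²/(2g) = 0.02721·(2350/0.146)·1.469²/(2·9.81) = 48.20 m

h_f ≈ 48.2 m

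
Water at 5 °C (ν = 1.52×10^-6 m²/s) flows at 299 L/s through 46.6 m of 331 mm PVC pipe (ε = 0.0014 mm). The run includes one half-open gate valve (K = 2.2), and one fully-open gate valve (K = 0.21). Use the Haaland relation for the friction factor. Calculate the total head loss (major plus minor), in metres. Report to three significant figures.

H_L ≈ 2.54 m

V = 4Q/(πD²) = 3.475 m/s; V²/2g = 0.6154 m
Re = 7.57×10^5, ε/D = 4.23×10^-6 → f = 0.01221 (Haaland)
Major: h_f = f(L/D)·V²/2g = 0.01221·140.8·0.6154 = 1.058 m
Minor: ΣK = 2.41; h_m = ΣK·V²/2g = 1.483 m
Total H_L = 1.058 + 1.483 = 2.541 m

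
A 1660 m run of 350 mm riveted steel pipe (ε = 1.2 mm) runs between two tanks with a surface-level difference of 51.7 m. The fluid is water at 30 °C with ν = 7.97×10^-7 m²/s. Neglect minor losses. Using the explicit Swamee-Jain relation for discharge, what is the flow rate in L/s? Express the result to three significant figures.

Swamee-Jain (Type II): Q = -0.965·√(gD⁵h_f/L)·ln[ε/(3.7D) + √(3.17ν²L/(gD³h_f))]
√(gD⁵h_f/L) = √(9.81·0.350⁵·51.7/1660) = 0.04006
ε/(3.7D) = 9.27×10^-4; √(3.17ν²L/(gD³h_f)) = 1.24×10^-5
Q = -0.965·0.04006·ln(9.390×10^-4) = 0.2695 m³/s
Check: V = 2.80 m/s, Re = 1.23×10^6, f = 0.02733, h_f = 51.8 m ≈ 51.7 m ✓

Q ≈ 269 L/s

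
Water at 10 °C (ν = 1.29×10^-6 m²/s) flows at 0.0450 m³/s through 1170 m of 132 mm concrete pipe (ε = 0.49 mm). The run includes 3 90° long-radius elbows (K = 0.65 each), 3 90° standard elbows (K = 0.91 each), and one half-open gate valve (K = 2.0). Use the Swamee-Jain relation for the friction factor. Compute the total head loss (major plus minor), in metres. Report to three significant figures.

V = 4Q/(πD²) = 3.288 m/s; V²/2g = 0.5511 m
Re = 3.36×10^5, ε/D = 0.00371 → f = 0.02828 (Swamee-Jain)
Major: h_f = f(L/D)·V²/2g = 0.02828·8864·0.5511 = 138.2 m
Minor: ΣK = 6.68; h_m = ΣK·V²/2g = 3.682 m
Total H_L = 138.2 + 3.682 = 141.9 m

H_L ≈ 142 m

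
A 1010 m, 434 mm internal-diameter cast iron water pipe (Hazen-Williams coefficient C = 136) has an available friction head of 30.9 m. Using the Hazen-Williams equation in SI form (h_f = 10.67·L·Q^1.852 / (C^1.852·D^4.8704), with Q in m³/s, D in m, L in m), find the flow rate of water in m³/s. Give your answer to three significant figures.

Rearranging: Q = [h_f·C^1.852·D^4.8704 / (10.67·L)]^(1/1.852)
Q = [30.9·136^1.852·0.434^4.8704 / (10.67·1010)]^0.540 = 0.6417 m³/s

Q ≈ 0.642 m³/s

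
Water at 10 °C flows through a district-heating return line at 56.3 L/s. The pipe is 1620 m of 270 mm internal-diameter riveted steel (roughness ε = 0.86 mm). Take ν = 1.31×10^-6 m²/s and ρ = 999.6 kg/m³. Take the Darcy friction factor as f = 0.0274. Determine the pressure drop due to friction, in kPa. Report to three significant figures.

V = 4Q/(πD²) = 4·0.0563/(π·0.270²) = 0.9833 m/s
h_f = f(L/D)V²/(2g) = 0.02740·(1620/0.270)·0.9833²/(2·9.81) = 8.102 m
Δp = ρg·h_f = 999.6·9.81·8.102 = 79.45 kPa

Δp ≈ 79.4 kPa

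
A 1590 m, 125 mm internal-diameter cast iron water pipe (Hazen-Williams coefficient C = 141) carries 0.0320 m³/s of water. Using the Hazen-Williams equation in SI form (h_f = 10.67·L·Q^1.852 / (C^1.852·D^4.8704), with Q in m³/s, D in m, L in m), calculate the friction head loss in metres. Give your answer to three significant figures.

h_f ≈ 75.7 m

h_f = 10.67·1590·0.0320^1.852 / (141^1.852·0.125^4.8704) = 75.71 m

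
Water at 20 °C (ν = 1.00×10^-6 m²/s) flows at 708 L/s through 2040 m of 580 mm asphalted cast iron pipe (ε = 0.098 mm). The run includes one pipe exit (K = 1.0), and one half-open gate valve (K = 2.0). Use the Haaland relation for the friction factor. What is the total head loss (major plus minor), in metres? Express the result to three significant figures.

H_L ≈ 19.0 m

V = 4Q/(πD²) = 2.680 m/s; V²/2g = 0.3660 m
Re = 1.55×10^6, ε/D = 1.69×10^-4 → f = 0.01393 (Haaland)
Major: h_f = f(L/D)·V²/2g = 0.01393·3517·0.3660 = 17.94 m
Minor: ΣK = 3.00; h_m = ΣK·V²/2g = 1.098 m
Total H_L = 17.94 + 1.098 = 19.03 m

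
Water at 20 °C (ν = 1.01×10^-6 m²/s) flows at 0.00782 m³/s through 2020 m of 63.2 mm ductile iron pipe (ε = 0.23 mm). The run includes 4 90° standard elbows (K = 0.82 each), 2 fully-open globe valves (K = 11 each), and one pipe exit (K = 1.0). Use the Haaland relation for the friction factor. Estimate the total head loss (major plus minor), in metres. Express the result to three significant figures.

V = 4Q/(πD²) = 2.493 m/s; V²/2g = 0.3167 m
Re = 1.56×10^5, ε/D = 0.00364 → f = 0.02838 (Haaland)
Major: h_f = f(L/D)·V²/2g = 0.02838·31962·0.3167 = 287.2 m
Minor: ΣK = 26.3; h_m = ΣK·V²/2g = 8.323 m
Total H_L = 287.2 + 8.323 = 295.6 m

H_L ≈ 296 m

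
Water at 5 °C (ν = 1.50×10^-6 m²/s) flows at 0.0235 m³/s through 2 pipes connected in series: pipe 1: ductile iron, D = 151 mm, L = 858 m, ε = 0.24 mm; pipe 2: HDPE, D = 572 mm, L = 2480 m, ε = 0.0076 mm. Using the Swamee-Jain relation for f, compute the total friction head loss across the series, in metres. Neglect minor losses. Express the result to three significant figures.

Pipe 1: V = 1.312 m/s, Re = 1.32×10^5, ε/D = 0.00159, f = 0.02376, h_1 = f(L/D)V²/2g = 11.85 m
Pipe 2: V = 0.09145 m/s, Re = 3.49×10^4, ε/D = 1.33×10^-5, f = 0.02260, h_2 = f(L/D)V²/2g = 0.04177 m
Series → Q common, losses add: H = Σh = 11.89 m

H ≈ 11.9 m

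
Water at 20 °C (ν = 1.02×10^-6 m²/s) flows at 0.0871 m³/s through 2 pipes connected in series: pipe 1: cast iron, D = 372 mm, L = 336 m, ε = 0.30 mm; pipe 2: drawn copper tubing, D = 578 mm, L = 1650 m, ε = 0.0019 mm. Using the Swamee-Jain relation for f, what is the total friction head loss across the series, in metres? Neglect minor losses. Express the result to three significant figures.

Pipe 1: V = 0.8014 m/s, Re = 2.92×10^5, ε/D = 8.06×10^-4, f = 0.01993, h_1 = f(L/D)V²/2g = 0.5892 m
Pipe 2: V = 0.3319 m/s, Re = 1.88×10^5, ε/D = 3.29×10^-6, f = 0.01575, h_2 = f(L/D)V²/2g = 0.2525 m
Series → Q common, losses add: H = Σh = 0.8416 m

H ≈ 0.842 m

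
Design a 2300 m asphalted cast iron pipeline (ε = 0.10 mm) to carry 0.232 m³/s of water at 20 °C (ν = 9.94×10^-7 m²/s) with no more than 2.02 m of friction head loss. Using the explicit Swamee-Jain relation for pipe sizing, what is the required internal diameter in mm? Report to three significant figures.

Swamee-Jain (Type III): D = 0.66·[ε^1.25·(LQ²/(gh_f))^4.75 + ν·Q^9.4·(L/(gh_f))^5.2]^0.04
LQ²/(gh_f) = 6.247; L/(gh_f) = 116.1
Term 1 = ε^1.25·(…)^4.75 = 0.0602; Term 2 = ν·Q^9.4·(…)^5.2 = 0.0588
D = 0.66·(0.0602 + 0.0588)^0.04 = 0.6061 m = 606 mm
Check: V = 0.804 m/s, Re = 4.90×10^5, f = 0.01520, h_f = 1.90 m ≈ 2.02 m ✓

D ≈ 606 mm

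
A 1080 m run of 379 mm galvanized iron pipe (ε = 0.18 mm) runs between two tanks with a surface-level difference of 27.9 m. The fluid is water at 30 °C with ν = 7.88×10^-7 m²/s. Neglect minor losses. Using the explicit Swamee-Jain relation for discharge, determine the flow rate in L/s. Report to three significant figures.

Q ≈ 381 L/s

Swamee-Jain (Type II): Q = -0.965·√(gD⁵h_f/L)·ln[ε/(3.7D) + √(3.17ν²L/(gD³h_f))]
√(gD⁵h_f/L) = √(9.81·0.379⁵·27.9/1080) = 0.04452
ε/(3.7D) = 1.28×10^-4; √(3.17ν²L/(gD³h_f)) = 1.19×10^-5
Q = -0.965·0.04452·ln(1.403×10^-4) = 0.3811 m³/s
Check: V = 3.38 m/s, Re = 1.62×10^6, f = 0.01692, h_f = 28.0 m ≈ 27.9 m ✓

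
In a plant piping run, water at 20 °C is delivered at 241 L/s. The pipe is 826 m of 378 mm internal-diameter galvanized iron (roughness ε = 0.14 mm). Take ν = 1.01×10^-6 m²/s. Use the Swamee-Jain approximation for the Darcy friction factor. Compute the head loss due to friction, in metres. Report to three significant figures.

h_f ≈ 8.47 m

V = 4Q/(πD²) = 4·0.241/(π·0.378²) = 2.148 m/s
Re = VD/ν = 2.148·0.378/1.01×10^-6 = 8.04×10^5 → turbulent
ε/D = 0.14/378 = 3.70×10^-4
Swamee-Jain: f = 0.01650
h_f = f(L/D)V²/(2g) = 0.01650·(826/0.378)·2.148²/(2·9.81) = 8.473 m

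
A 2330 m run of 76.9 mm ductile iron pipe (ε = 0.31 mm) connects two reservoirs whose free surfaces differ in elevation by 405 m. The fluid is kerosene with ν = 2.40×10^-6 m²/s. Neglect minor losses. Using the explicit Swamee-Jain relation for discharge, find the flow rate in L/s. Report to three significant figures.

Swamee-Jain (Type II): Q = -0.965·√(gD⁵h_f/L)·ln[ε/(3.7D) + √(3.17ν²L/(gD³h_f))]
√(gD⁵h_f/L) = √(9.81·0.0769⁵·405/2330) = 0.002141
ε/(3.7D) = 0.00109; √(3.17ν²L/(gD³h_f)) = 1.53×10^-4
Q = -0.965·0.002141·ln(0.001243) = 0.01383 m³/s
Check: V = 2.98 m/s, Re = 9.54×10^4, f = 0.02987, h_f = 409 m ≈ 405 m ✓

Q ≈ 13.8 L/s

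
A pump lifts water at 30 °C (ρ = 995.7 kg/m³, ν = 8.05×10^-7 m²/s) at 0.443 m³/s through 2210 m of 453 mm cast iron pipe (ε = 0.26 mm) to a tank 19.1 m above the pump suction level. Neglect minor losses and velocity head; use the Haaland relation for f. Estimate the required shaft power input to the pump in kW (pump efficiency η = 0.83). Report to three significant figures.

P_shaft ≈ 271 kW

V = 4Q/(πD²) = 2.749 m/s; Re = 1.55×10^6; ε/D = 5.74×10^-4; f = 0.01752
h_f = f(L/D)V²/2g = 32.92 m
Total head H = z + h_f = 19.1 + 32.92 = 52.02 m
P_hyd = ρgQH = 995.7·9.81·0.443·52.02 = 225.1 kW
P_shaft = P_hyd/η = 225.1/0.83 = 271.2 kW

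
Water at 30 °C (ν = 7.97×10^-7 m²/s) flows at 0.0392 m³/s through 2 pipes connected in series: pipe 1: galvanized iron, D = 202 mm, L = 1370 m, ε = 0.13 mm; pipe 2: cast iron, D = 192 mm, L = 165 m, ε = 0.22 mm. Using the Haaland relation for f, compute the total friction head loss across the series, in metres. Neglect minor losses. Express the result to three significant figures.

Pipe 1: V = 1.223 m/s, Re = 3.10×10^5, ε/D = 6.44×10^-4, f = 0.01883, h_1 = f(L/D)V²/2g = 9.738 m
Pipe 2: V = 1.354 m/s, Re = 3.26×10^5, ε/D = 0.00115, f = 0.02106, h_2 = f(L/D)V²/2g = 1.691 m
Series → Q common, losses add: H = Σh = 11.43 m

H ≈ 11.4 m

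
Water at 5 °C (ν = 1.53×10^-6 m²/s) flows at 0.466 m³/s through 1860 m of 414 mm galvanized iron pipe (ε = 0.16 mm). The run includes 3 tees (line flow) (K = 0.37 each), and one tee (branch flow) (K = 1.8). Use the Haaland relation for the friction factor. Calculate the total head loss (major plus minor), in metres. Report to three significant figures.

H_L ≈ 46.7 m

V = 4Q/(πD²) = 3.462 m/s; V²/2g = 0.6108 m
Re = 9.37×10^5, ε/D = 3.86×10^-4 → f = 0.01637 (Haaland)
Major: h_f = f(L/D)·V²/2g = 0.01637·4493·0.6108 = 44.92 m
Minor: ΣK = 2.91; h_m = ΣK·V²/2g = 1.777 m
Total H_L = 44.92 + 1.777 = 46.70 m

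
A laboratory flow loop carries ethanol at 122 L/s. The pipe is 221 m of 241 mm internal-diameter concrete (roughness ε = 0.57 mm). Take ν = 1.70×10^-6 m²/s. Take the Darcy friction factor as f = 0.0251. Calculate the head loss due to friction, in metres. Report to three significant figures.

h_f ≈ 8.39 m

V = 4Q/(πD²) = 4·0.122/(π·0.241²) = 2.674 m/s
h_f = f(L/D)V²/(2g) = 0.02510·(221/0.241)·2.674²/(2·9.81) = 8.391 m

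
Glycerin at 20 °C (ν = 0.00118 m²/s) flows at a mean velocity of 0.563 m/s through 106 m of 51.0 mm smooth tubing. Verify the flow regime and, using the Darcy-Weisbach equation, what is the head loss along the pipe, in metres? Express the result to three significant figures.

Re = VD/ν = 0.563·0.05100/0.00118 = 24.3 → laminar (Re < 2300)
f = 64/Re = 2.630
h_f = f(L/D)V²/(2g) = 2.630·(106/0.05100)·0.563²/(2·9.81) = 88.32 m

h_f ≈ 88.3 m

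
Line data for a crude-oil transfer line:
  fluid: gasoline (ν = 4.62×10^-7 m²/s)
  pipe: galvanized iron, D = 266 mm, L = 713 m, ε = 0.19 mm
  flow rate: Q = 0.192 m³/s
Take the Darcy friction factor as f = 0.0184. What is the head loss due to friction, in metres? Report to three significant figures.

V = 4Q/(πD²) = 4·0.192/(π·0.266²) = 3.455 m/s
h_f = f(L/D)V²/(2g) = 0.01840·(713/0.266)·3.455²/(2·9.81) = 30.01 m

h_f ≈ 30.0 m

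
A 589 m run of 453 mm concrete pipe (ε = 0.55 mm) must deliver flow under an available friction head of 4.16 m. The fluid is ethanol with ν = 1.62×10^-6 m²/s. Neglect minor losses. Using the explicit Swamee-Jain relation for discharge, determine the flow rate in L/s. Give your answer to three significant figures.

Q ≈ 278 L/s

Swamee-Jain (Type II): Q = -0.965·√(gD⁵h_f/L)·ln[ε/(3.7D) + √(3.17ν²L/(gD³h_f))]
√(gD⁵h_f/L) = √(9.81·0.453⁵·4.16/589) = 0.03636
ε/(3.7D) = 3.28×10^-4; √(3.17ν²L/(gD³h_f)) = 3.59×10^-5
Q = -0.965·0.03636·ln(3.641×10^-4) = 0.2778 m³/s
Check: V = 1.72 m/s, Re = 4.82×10^5, f = 0.02126, h_f = 4.19 m ≈ 4.16 m ✓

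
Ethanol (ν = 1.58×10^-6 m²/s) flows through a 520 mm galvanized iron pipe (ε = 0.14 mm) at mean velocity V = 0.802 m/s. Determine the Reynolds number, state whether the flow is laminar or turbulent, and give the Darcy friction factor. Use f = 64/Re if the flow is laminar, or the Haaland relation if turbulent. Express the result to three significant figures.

Re ≈ 2.64×10^5; turbulent; f ≈ 0.0168

Re = VD/ν = 0.8020·0.520/1.58×10^-6 = 2.64×10^5
Re > 4000 → turbulent; ε/D = 2.69×10^-4
Haaland: f = 0.01679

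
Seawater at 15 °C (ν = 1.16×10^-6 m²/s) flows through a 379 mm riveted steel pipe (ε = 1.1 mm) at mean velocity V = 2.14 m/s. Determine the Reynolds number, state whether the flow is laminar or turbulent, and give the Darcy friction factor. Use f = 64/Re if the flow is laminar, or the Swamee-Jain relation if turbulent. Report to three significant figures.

Re = VD/ν = 2.140·0.379/1.16×10^-6 = 6.99×10^5
Re > 4000 → turbulent; ε/D = 0.00290
Swamee-Jain: f = 0.02621

Re ≈ 6.99×10^5; turbulent; f ≈ 0.0262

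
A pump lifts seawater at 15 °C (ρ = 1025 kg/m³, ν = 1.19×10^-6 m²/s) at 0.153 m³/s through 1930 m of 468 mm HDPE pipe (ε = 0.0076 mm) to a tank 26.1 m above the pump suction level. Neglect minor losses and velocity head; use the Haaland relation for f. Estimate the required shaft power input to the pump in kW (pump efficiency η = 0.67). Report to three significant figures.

P_shaft ≈ 65.3 kW

V = 4Q/(πD²) = 0.8894 m/s; Re = 3.50×10^5; ε/D = 1.62×10^-5; f = 0.01409
h_f = f(L/D)V²/2g = 2.342 m
Total head H = z + h_f = 26.1 + 2.342 = 28.44 m
P_hyd = ρgQH = 1025·9.81·0.153·28.44 = 43.76 kW
P_shaft = P_hyd/η = 43.76/0.67 = 65.31 kW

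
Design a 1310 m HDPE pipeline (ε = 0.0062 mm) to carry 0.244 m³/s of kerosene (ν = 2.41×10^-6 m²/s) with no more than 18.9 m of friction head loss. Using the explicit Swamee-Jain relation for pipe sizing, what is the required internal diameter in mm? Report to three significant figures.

D ≈ 348 mm

Swamee-Jain (Type III): D = 0.66·[ε^1.25·(LQ²/(gh_f))^4.75 + ν·Q^9.4·(L/(gh_f))^5.2]^0.04
LQ²/(gh_f) = 0.4206; L/(gh_f) = 7.065
Term 1 = ε^1.25·(…)^4.75 = 5.06×10^-9; Term 2 = ν·Q^9.4·(…)^5.2 = 1.09×10^-7
D = 0.66·(5.06×10^-9 + 1.09×10^-7)^0.04 = 0.3482 m = 348 mm
Check: V = 2.56 m/s, Re = 3.70×10^5, f = 0.01406, h_f = 17.7 m ≈ 18.9 m ✓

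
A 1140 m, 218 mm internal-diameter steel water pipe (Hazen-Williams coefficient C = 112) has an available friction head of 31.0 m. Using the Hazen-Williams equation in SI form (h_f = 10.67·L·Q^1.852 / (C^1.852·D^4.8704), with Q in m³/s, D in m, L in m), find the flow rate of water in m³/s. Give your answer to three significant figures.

Rearranging: Q = [h_f·C^1.852·D^4.8704 / (10.67·L)]^(1/1.852)
Q = [31.0·112^1.852·0.218^4.8704 / (10.67·1140)]^0.540 = 0.08110 m³/s

Q ≈ 0.0811 m³/s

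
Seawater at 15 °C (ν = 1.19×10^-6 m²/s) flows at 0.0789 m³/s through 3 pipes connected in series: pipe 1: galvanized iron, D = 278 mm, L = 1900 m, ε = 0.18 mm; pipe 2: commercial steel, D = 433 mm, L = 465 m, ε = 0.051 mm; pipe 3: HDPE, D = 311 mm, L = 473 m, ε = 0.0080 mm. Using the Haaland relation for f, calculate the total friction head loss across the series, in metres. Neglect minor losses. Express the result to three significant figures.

H ≈ 12.6 m

Pipe 1: V = 1.300 m/s, Re = 3.04×10^5, ε/D = 6.47×10^-4, f = 0.01887, h_1 = f(L/D)V²/2g = 11.11 m
Pipe 2: V = 0.5358 m/s, Re = 1.95×10^5, ε/D = 1.18×10^-4, f = 0.01638, h_2 = f(L/D)V²/2g = 0.2573 m
Pipe 3: V = 1.039 m/s, Re = 2.71×10^5, ε/D = 2.57×10^-5, f = 0.01482, h_3 = f(L/D)V²/2g = 1.239 m
Series → Q common, losses add: H = Σh = 12.60 m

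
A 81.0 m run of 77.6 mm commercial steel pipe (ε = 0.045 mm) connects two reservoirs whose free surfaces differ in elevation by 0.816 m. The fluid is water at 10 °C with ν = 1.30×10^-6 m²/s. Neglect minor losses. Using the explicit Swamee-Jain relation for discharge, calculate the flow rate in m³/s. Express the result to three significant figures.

Q ≈ 0.00387 m³/s

Swamee-Jain (Type II): Q = -0.965·√(gD⁵h_f/L)·ln[ε/(3.7D) + √(3.17ν²L/(gD³h_f))]
√(gD⁵h_f/L) = √(9.81·0.0776⁵·0.816/81.0) = 5.273×10^-4
ε/(3.7D) = 1.57×10^-4; √(3.17ν²L/(gD³h_f)) = 3.41×10^-4
Q = -0.965·5.273×10^-4·ln(4.973×10^-4) = 0.003871 m³/s
Check: V = 0.818 m/s, Re = 4.89×10^4, f = 0.02297, h_f = 0.819 m ≈ 0.816 m ✓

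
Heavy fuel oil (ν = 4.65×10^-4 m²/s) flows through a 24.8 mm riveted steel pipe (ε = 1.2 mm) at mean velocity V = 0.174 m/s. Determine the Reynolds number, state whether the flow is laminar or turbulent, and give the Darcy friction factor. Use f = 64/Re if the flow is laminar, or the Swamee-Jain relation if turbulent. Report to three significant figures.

Re = VD/ν = 0.1740·0.0248/4.65×10^-4 = 9.28
Re < 2300 → laminar → f = 64/Re = 6.897

Re ≈ 9.28; laminar; f = 64/Re ≈ 6.90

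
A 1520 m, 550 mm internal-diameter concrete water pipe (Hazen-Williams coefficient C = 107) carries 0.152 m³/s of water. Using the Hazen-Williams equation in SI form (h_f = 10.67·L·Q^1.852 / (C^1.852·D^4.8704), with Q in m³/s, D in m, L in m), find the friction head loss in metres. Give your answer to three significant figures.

h_f ≈ 1.59 m

h_f = 10.67·1520·0.152^1.852 / (107^1.852·0.550^4.8704) = 1.588 m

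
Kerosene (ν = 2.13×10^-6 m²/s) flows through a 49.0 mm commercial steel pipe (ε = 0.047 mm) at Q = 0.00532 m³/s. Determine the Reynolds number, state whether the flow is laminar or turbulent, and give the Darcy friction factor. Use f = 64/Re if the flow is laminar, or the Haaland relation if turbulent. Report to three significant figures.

V = 4Q/(πD²) = 2.821 m/s
Re = VD/ν = 2.821·0.0490/2.13×10^-6 = 6.49×10^4
Re > 4000 → turbulent; ε/D = 9.59×10^-4
Haaland: f = 0.02284

Re ≈ 6.49×10^4; turbulent; f ≈ 0.0228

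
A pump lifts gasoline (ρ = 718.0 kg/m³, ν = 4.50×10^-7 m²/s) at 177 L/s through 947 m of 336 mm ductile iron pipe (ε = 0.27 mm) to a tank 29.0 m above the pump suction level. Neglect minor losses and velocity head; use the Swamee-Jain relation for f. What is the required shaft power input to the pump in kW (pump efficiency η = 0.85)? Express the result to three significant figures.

P_shaft ≈ 58.4 kW

V = 4Q/(πD²) = 1.996 m/s; Re = 1.49×10^6; ε/D = 8.04×10^-4; f = 0.01895
h_f = f(L/D)V²/2g = 10.85 m
Total head H = z + h_f = 29.0 + 10.85 = 39.85 m
P_hyd = ρgQH = 718.0·9.81·0.177·39.85 = 49.68 kW
P_shaft = P_hyd/η = 49.68/0.85 = 58.44 kW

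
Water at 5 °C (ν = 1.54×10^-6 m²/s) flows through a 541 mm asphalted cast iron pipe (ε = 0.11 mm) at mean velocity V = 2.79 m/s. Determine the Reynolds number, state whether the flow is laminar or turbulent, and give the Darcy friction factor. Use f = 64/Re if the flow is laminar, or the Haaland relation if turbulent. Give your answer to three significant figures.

Re ≈ 9.80×10^5; turbulent; f ≈ 0.0147

Re = VD/ν = 2.790·0.541/1.54×10^-6 = 9.80×10^5
Re > 4000 → turbulent; ε/D = 2.03×10^-4
Haaland: f = 0.01465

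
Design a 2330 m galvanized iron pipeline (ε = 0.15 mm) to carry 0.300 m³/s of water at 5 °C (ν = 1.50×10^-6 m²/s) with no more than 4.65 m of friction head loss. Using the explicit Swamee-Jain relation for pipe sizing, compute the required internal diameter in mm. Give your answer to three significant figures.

Swamee-Jain (Type III): D = 0.66·[ε^1.25·(LQ²/(gh_f))^4.75 + ν·Q^9.4·(L/(gh_f))^5.2]^0.04
LQ²/(gh_f) = 4.597; L/(gh_f) = 51.08
Term 1 = ε^1.25·(…)^4.75 = 0.0233; Term 2 = ν·Q^9.4·(…)^5.2 = 0.0139
D = 0.66·(0.0233 + 0.0139)^0.04 = 0.5786 m = 579 mm
Check: V = 1.14 m/s, Re = 4.40×10^5, f = 0.01620, h_f = 4.33 m ≈ 4.65 m ✓

D ≈ 579 mm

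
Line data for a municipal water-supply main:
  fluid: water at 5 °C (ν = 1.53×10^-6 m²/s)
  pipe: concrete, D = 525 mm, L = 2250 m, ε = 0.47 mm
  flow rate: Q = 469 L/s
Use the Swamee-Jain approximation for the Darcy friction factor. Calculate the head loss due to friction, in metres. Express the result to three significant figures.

h_f ≈ 20.2 m

V = 4Q/(πD²) = 4·0.469/(π·0.525²) = 2.167 m/s
Re = VD/ν = 2.167·0.525/1.53×10^-6 = 7.43×10^5 → turbulent
ε/D = 0.47/525 = 8.95×10^-4
Swamee-Jain: f = 0.01966
h_f = f(L/D)V²/(2g) = 0.01966·(2250/0.525)·2.167²/(2·9.81) = 20.16 m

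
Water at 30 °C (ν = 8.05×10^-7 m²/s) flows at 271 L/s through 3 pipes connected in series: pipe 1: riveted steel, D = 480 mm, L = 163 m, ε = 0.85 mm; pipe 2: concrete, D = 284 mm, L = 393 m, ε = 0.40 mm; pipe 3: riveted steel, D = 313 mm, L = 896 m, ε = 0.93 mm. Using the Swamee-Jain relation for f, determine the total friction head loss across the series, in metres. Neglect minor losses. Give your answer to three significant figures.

Pipe 1: V = 1.498 m/s, Re = 8.93×10^5, ε/D = 0.00177, f = 0.02299, h_1 = f(L/D)V²/2g = 0.8924 m
Pipe 2: V = 4.278 m/s, Re = 1.51×10^6, ε/D = 0.00141, f = 0.02160, h_2 = f(L/D)V²/2g = 27.89 m
Pipe 3: V = 3.522 m/s, Re = 1.37×10^6, ε/D = 0.00297, f = 0.02625, h_3 = f(L/D)V²/2g = 47.51 m
Series → Q common, losses add: H = Σh = 76.29 m

H ≈ 76.3 m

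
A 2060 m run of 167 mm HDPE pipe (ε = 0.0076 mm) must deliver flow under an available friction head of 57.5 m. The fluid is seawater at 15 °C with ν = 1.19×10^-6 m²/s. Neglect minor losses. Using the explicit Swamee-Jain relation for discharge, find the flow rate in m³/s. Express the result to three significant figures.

Q ≈ 0.0549 m³/s

Swamee-Jain (Type II): Q = -0.965·√(gD⁵h_f/L)·ln[ε/(3.7D) + √(3.17ν²L/(gD³h_f))]
√(gD⁵h_f/L) = √(9.81·0.167⁵·57.5/2060) = 0.005964
ε/(3.7D) = 1.23×10^-5; √(3.17ν²L/(gD³h_f)) = 5.93×10^-5
Q = -0.965·0.005964·ln(7.163×10^-5) = 0.05493 m³/s
Check: V = 2.51 m/s, Re = 3.52×10^5, f = 0.01452, h_f = 57.4 m ≈ 57.5 m ✓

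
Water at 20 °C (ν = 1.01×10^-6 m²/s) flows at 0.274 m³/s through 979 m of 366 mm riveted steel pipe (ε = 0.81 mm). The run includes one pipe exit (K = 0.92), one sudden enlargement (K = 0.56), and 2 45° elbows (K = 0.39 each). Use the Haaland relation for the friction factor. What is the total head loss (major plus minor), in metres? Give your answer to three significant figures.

H_L ≈ 23.2 m

V = 4Q/(πD²) = 2.604 m/s; V²/2g = 0.3457 m
Re = 9.44×10^5, ε/D = 0.00221 → f = 0.02427 (Haaland)
Major: h_f = f(L/D)·V²/2g = 0.02427·2675·0.3457 = 22.44 m
Minor: ΣK = 2.26; h_m = ΣK·V²/2g = 0.7813 m
Total H_L = 22.44 + 0.7813 = 23.23 m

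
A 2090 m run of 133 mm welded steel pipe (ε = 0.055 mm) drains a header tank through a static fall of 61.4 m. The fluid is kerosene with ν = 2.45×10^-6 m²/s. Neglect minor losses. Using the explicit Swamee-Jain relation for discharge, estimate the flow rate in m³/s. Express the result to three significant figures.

Q ≈ 0.0273 m³/s

Swamee-Jain (Type II): Q = -0.965·√(gD⁵h_f/L)·ln[ε/(3.7D) + √(3.17ν²L/(gD³h_f))]
√(gD⁵h_f/L) = √(9.81·0.133⁵·61.4/2090) = 0.003463
ε/(3.7D) = 1.12×10^-4; √(3.17ν²L/(gD³h_f)) = 1.68×10^-4
Q = -0.965·0.003463·ln(2.793×10^-4) = 0.02735 m³/s
Check: V = 1.97 m/s, Re = 1.07×10^5, f = 0.01985, h_f = 61.6 m ≈ 61.4 m ✓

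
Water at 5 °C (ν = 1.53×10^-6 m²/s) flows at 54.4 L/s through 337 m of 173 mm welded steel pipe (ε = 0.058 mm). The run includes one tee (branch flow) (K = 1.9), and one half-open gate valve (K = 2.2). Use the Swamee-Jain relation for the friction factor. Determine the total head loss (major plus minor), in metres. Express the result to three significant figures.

V = 4Q/(πD²) = 2.314 m/s; V²/2g = 0.2730 m
Re = 2.62×10^5, ε/D = 3.35×10^-4 → f = 0.01752 (Swamee-Jain)
Major: h_f = f(L/D)·V²/2g = 0.01752·1948·0.2730 = 9.317 m
Minor: ΣK = 4.10; h_m = ΣK·V²/2g = 1.119 m
Total H_L = 9.317 + 1.119 = 10.44 m

H_L ≈ 10.4 m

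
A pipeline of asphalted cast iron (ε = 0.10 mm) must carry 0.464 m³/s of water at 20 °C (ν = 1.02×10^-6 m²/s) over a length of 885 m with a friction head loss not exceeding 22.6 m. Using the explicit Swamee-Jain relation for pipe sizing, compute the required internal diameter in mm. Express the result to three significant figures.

Swamee-Jain (Type III): D = 0.66·[ε^1.25·(LQ²/(gh_f))^4.75 + ν·Q^9.4·(L/(gh_f))^5.2]^0.04
LQ²/(gh_f) = 0.8594; L/(gh_f) = 3.992
Term 1 = ε^1.25·(…)^4.75 = 4.87×10^-6; Term 2 = ν·Q^9.4·(…)^5.2 = 1.00×10^-6
D = 0.66·(4.87×10^-6 + 1.00×10^-6)^0.04 = 0.4076 m = 408 mm
Check: V = 3.56 m/s, Re = 1.42×10^6, f = 0.01501, h_f = 21.0 m ≈ 22.6 m ✓

D ≈ 408 mm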